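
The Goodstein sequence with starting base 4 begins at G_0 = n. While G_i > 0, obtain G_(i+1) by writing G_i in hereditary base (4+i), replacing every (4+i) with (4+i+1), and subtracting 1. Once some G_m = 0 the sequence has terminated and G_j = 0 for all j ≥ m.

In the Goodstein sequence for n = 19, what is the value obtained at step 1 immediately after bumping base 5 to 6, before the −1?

(0) 19|_4 = 4^2 + 3 ↦ 5^2 + 3|_5 = 28 ⇒ 27
(1) 27|_5 = 5^2 + 2 ↦ 6^2 + 2|_6 = 38 ⇒ 37

38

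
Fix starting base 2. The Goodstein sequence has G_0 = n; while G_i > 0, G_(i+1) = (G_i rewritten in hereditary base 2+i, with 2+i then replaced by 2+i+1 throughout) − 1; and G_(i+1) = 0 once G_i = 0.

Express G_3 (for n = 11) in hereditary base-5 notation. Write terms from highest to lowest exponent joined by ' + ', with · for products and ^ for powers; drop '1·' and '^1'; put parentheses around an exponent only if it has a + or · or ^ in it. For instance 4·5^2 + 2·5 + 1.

(0) 11|_2 = 2^(2 + 1) + 2 + 1 ↦ 3^(3 + 1) + 3 + 1|_3 = 85 ⇒ 84
(1) 84|_3 = 3^(3 + 1) + 3 ↦ 4^(4 + 1) + 4|_4 = 1028 ⇒ 1027
(2) 1027|_4 = 4^(4 + 1) + 3 ↦ 5^(5 + 1) + 3|_5 = 15628 ⇒ 15627

5^(5 + 1) + 2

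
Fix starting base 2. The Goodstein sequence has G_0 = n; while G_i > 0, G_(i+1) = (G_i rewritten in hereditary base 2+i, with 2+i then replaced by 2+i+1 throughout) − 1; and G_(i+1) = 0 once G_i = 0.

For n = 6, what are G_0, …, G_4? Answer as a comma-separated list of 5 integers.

G_0 = 6. HB_2(6) = 2^2 + 2. Bump = 30. G_1 = 29.
G_1 = 29. HB_3(29) = 3^3 + 2. Bump = 258. G_2 = 257.
G_2 = 257. HB_4(257) = 4^4 + 1. Bump = 3126. G_3 = 3125.
G_3 = 3125. HB_5(3125) = 5^5. Bump = 46656. G_4 = 46655.

6, 29, 257, 3125, 46655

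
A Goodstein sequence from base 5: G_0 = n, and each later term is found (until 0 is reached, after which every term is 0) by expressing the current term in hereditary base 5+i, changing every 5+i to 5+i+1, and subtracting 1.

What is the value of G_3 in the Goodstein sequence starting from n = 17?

i=0: 17 = 3·5 + 2 (b=5); 5→6: 3·6 + 2 = 20; 20−1 = 19
i=1: 19 = 3·6 + 1 (b=6); 6→7: 3·7 + 1 = 22; 22−1 = 21
i=2: 21 = 3·7 (b=7); 7→8: 3·8 = 24; 24−1 = 23
i=3: 23 = 2·8 + 7 (b=8); 8→9: 2·9 + 7 = 25; 25−1 = 24

23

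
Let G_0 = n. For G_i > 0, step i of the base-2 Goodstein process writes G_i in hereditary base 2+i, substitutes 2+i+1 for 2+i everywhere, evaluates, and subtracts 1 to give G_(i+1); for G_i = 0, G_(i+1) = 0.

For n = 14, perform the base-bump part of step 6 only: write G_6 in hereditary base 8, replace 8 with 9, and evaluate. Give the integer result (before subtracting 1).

3487116549

G_0 = 14. HB_2(14) = 2^(2 + 1) + 2^2 + 2. Bump = 111. G_1 = 110.
G_1 = 110. HB_3(110) = 3^(3 + 1) + 3^3 + 2. Bump = 1282. G_2 = 1281.
G_2 = 1281. HB_4(1281) = 4^(4 + 1) + 4^4 + 1. Bump = 18751. G_3 = 18750.
G_3 = 18750. HB_5(18750) = 5^(5 + 1) + 5^5. Bump = 326592. G_4 = 326591.
G_4 = 326591. HB_6(326591) = 6^(6 + 1) + 5·6^5 + 5·6^4 + 5·6^3 + 5·6^2 + 5·6 + 5. Bump = 5862841. G_5 = 5862840.
G_5 = 5862840. HB_7(5862840) = 7^(7 + 1) + 5·7^5 + 5·7^4 + 5·7^3 + 5·7^2 + 5·7 + 4. Bump = 134404972. G_6 = 134404971.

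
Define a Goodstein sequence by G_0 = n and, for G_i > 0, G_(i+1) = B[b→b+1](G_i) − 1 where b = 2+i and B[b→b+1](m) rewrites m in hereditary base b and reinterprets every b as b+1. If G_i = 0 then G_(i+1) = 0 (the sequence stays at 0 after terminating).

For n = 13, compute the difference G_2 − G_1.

1171

13 —HB2→ 2^(2 + 1) + 2^2 + 1 —bump→ 3^(3 + 1) + 3^3 + 1 = 109 —(−1)→ 108
108 —HB3→ 3^(3 + 1) + 3^3 —bump→ 4^(4 + 1) + 4^4 = 1280 —(−1)→ 1279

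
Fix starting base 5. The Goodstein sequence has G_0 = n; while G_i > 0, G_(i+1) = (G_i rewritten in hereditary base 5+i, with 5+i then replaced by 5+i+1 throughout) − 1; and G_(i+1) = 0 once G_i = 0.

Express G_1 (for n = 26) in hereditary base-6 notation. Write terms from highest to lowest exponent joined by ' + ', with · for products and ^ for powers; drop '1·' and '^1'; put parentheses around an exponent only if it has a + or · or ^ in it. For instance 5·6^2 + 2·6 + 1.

26 —HB5→ 5^2 + 1 —bump→ 6^2 + 1 = 37 —(−1)→ 36
36 —HB6→ 6^2 —bump→ 7^2 = 49 —(−1)→ 48

6^2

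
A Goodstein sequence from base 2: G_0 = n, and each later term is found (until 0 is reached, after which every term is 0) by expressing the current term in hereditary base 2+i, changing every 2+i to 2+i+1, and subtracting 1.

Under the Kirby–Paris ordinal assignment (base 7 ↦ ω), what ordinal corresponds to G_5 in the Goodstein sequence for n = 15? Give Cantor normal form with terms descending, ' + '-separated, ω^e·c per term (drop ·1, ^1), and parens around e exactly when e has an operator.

ω^(ω + 1) + ω^ω

base 2: 15 = 2^(2 + 1) + 2^2 + 2 + 1; at 3: 3^(3 + 1) + 3^3 + 3 + 1 = 112; next = 111
base 3: 111 = 3^(3 + 1) + 3^3 + 3; at 4: 4^(4 + 1) + 4^4 + 4 = 1284; next = 1283
base 4: 1283 = 4^(4 + 1) + 4^4 + 3; at 5: 5^(5 + 1) + 5^5 + 3 = 18753; next = 18752
base 5: 18752 = 5^(5 + 1) + 5^5 + 2; at 6: 6^(6 + 1) + 6^6 + 2 = 326594; next = 326593
base 6: 326593 = 6^(6 + 1) + 6^6 + 1; at 7: 7^(7 + 1) + 7^7 + 1 = 6588345; next = 6588344
base 7: 6588344 = 7^(7 + 1) + 7^7; at 8: 8^(8 + 1) + 8^8 = 150994944; next = 150994943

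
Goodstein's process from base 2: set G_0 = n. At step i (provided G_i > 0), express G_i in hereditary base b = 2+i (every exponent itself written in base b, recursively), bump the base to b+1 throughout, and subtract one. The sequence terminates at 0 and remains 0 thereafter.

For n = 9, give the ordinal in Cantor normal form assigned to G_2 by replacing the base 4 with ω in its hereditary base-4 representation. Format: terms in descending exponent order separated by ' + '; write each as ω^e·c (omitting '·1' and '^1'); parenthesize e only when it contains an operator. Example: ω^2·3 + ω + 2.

ω^ω·3 + ω^3·3 + ω^2·3 + ω·3 + 3

step 0: 9 = 2^(2 + 1) + 1; sub 3 for 2: 3^(3 + 1) + 1; = 82; G_1 = 82−1 = 81
step 1: 81 = 3^(3 + 1); sub 4 for 3: 4^(4 + 1); = 1024; G_2 = 1024−1 = 1023
step 2: 1023 = 3·4^4 + 3·4^3 + 3·4^2 + 3·4 + 3; sub 5 for 4: 3·5^5 + 3·5^3 + 3·5^2 + 3·5 + 3; = 9843; G_3 = 9843−1 = 9842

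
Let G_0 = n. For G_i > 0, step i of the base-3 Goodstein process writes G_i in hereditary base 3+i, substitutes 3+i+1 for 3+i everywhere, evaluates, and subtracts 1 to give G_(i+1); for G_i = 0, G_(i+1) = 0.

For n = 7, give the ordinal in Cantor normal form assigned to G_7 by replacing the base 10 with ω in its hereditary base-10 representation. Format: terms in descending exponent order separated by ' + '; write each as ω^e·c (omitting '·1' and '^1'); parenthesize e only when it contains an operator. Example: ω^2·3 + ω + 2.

9

G_0 = 7. HB_3(7) = 2·3 + 1. Bump = 9. G_1 = 8.
G_1 = 8. HB_4(8) = 2·4. Bump = 10. G_2 = 9.
G_2 = 9. HB_5(9) = 5 + 4. Bump = 10. G_3 = 9.
G_3 = 9. HB_6(9) = 6 + 3. Bump = 10. G_4 = 9.
G_4 = 9. HB_7(9) = 7 + 2. Bump = 10. G_5 = 9.
G_5 = 9. HB_8(9) = 8 + 1. Bump = 10. G_6 = 9.
G_6 = 9. HB_9(9) = 9. Bump = 10. G_7 = 9.
G_7 = 9. HB_10(9) = 9. Bump = 9. G_8 = 8.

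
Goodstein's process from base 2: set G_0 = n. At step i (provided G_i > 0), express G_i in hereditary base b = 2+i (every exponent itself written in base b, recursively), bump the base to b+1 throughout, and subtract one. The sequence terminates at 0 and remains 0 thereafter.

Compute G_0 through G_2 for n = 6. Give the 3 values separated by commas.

G_0 = 6. HB_2(6) = 2^2 + 2. Bump = 30. G_1 = 29.
G_1 = 29. HB_3(29) = 3^3 + 2. Bump = 258. G_2 = 257.

6, 29, 257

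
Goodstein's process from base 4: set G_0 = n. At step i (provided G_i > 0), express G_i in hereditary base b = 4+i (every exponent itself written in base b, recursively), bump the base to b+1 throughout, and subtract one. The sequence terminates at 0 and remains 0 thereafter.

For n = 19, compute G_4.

63

G_0 = 19. HB_4(19) = 4^2 + 3. Bump = 28. G_1 = 27.
G_1 = 27. HB_5(27) = 5^2 + 2. Bump = 38. G_2 = 37.
G_2 = 37. HB_6(37) = 6^2 + 1. Bump = 50. G_3 = 49.
G_3 = 49. HB_7(49) = 7^2. Bump = 64. G_4 = 63.
G_4 = 63. HB_8(63) = 7·8 + 7. Bump = 70. G_5 = 69.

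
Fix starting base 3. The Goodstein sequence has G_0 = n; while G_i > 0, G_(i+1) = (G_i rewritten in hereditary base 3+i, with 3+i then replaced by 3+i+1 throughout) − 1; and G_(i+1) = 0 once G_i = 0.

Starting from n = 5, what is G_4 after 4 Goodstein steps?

G_0=5  [base 3] 3 + 2  →[3↦4]→  4 + 2 = 6  −1 ⇒ G_1=5
G_1=5  [base 4] 4 + 1  →[4↦5]→  5 + 1 = 6  −1 ⇒ G_2=5
G_2=5  [base 5] 5  →[5↦6]→  6 = 6  −1 ⇒ G_3=5
G_3=5  [base 6] 5  →[6↦7]→  5 = 5  −1 ⇒ G_4=4
G_4=4  [base 7] 4  →[7↦8]→  4 = 4  −1 ⇒ G_5=3

4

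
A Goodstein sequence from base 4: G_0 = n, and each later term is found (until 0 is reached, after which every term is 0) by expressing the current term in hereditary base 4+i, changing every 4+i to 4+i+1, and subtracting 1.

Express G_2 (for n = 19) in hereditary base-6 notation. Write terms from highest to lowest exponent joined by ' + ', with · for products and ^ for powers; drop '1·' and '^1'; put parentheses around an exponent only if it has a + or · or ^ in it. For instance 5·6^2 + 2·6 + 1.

[0] 19 ≡ 4^2 + 3 (base 4). Lift 5: 28. −1: 27.
[1] 27 ≡ 5^2 + 2 (base 5). Lift 6: 38. −1: 37.
[2] 37 ≡ 6^2 + 1 (base 6). Lift 7: 50. −1: 49.

6^2 + 1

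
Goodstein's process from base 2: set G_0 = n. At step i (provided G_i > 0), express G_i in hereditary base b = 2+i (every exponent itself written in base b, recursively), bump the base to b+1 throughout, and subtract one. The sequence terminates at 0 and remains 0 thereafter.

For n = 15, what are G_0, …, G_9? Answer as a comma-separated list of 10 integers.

15 —HB2→ 2^(2 + 1) + 2^2 + 2 + 1 —bump→ 3^(3 + 1) + 3^3 + 3 + 1 = 112 —(−1)→ 111
111 —HB3→ 3^(3 + 1) + 3^3 + 3 —bump→ 4^(4 + 1) + 4^4 + 4 = 1284 —(−1)→ 1283
1283 —HB4→ 4^(4 + 1) + 4^4 + 3 —bump→ 5^(5 + 1) + 5^5 + 3 = 18753 —(−1)→ 18752
18752 —HB5→ 5^(5 + 1) + 5^5 + 2 —bump→ 6^(6 + 1) + 6^6 + 2 = 326594 —(−1)→ 326593
326593 —HB6→ 6^(6 + 1) + 6^6 + 1 —bump→ 7^(7 + 1) + 7^7 + 1 = 6588345 —(−1)→ 6588344
6588344 —HB7→ 7^(7 + 1) + 7^7 —bump→ 8^(8 + 1) + 8^8 = 150994944 —(−1)→ 150994943
150994943 —HB8→ 8^(8 + 1) + 7·8^7 + 7·8^6 + 7·8^5 + 7·8^4 + 7·8^3 + 7·8^2 + 7·8 + 7 —bump→ 9^(9 + 1) + 7·9^7 + 7·9^6 + 7·9^5 + 7·9^4 + 7·9^3 + 7·9^2 + 7·9 + 7 = 3524450281 —(−1)→ 3524450280
3524450280 —HB9→ 9^(9 + 1) + 7·9^7 + 7·9^6 + 7·9^5 + 7·9^4 + 7·9^3 + 7·9^2 + 7·9 + 6 —bump→ 10^(10 + 1) + 7·10^7 + 7·10^6 + 7·10^5 + 7·10^4 + 7·10^3 + 7·10^2 + 7·10 + 6 = 100077777776 —(−1)→ 100077777775
100077777775 —HB10→ 10^(10 + 1) + 7·10^7 + 7·10^6 + 7·10^5 + 7·10^4 + 7·10^3 + 7·10^2 + 7·10 + 5 —bump→ 11^(11 + 1) + 7·11^7 + 7·11^6 + 7·11^5 + 7·11^4 + 7·11^3 + 7·11^2 + 7·11 + 5 = 3138578427935 —(−1)→ 3138578427934

15, 111, 1283, 18752, 326593, 6588344, 150994943, 3524450280, 100077777775, 3138578427934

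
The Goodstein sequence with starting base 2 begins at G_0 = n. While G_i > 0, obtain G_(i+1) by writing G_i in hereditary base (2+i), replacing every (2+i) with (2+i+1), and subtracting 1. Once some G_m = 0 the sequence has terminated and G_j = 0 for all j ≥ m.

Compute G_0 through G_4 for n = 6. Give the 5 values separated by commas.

6, 29, 257, 3125, 46655

i=0: 6 = 2^2 + 2 (b=2); 2→3: 3^3 + 3 = 30; 30−1 = 29
i=1: 29 = 3^3 + 2 (b=3); 3→4: 4^4 + 2 = 258; 258−1 = 257
i=2: 257 = 4^4 + 1 (b=4); 4→5: 5^5 + 1 = 3126; 3126−1 = 3125
i=3: 3125 = 5^5 (b=5); 5→6: 6^6 = 46656; 46656−1 = 46655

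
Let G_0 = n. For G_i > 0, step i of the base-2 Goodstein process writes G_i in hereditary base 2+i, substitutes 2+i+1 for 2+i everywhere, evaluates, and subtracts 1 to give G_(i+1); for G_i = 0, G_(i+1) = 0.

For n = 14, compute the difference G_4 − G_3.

step 0: 14 = 2^(2 + 1) + 2^2 + 2; sub 3 for 2: 3^(3 + 1) + 3^3 + 3; = 111; G_1 = 111−1 = 110
step 1: 110 = 3^(3 + 1) + 3^3 + 2; sub 4 for 3: 4^(4 + 1) + 4^4 + 2; = 1282; G_2 = 1282−1 = 1281
step 2: 1281 = 4^(4 + 1) + 4^4 + 1; sub 5 for 4: 5^(5 + 1) + 5^5 + 1; = 18751; G_3 = 18751−1 = 18750
step 3: 18750 = 5^(5 + 1) + 5^5; sub 6 for 5: 6^(6 + 1) + 6^6; = 326592; G_4 = 326592−1 = 326591

307841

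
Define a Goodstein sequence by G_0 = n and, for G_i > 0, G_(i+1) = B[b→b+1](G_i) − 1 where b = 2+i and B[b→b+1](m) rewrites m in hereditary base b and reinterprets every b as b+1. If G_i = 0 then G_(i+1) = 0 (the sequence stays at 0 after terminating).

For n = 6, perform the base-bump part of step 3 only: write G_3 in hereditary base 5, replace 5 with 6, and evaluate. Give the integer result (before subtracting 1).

46656

G_0 = 6. HB_2(6) = 2^2 + 2. Bump = 30. G_1 = 29.
G_1 = 29. HB_3(29) = 3^3 + 2. Bump = 258. G_2 = 257.
G_2 = 257. HB_4(257) = 4^4 + 1. Bump = 3126. G_3 = 3125.
G_3 = 3125. HB_5(3125) = 5^5. Bump = 46656. G_4 = 46655.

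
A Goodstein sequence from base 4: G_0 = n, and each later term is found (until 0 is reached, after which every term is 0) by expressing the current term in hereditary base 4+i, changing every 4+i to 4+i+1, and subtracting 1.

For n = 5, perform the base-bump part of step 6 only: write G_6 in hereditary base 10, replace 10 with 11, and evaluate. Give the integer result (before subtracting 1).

1

base 4: 5 = 4 + 1; at 5: 5 + 1 = 6; next = 5
base 5: 5 = 5; at 6: 6 = 6; next = 5
base 6: 5 = 5; at 7: 5 = 5; next = 4
base 7: 4 = 4; at 8: 4 = 4; next = 3
base 8: 3 = 3; at 9: 3 = 3; next = 2
base 9: 2 = 2; at 10: 2 = 2; next = 1
base 10: 1 = 1; at 11: 1 = 1; next = 0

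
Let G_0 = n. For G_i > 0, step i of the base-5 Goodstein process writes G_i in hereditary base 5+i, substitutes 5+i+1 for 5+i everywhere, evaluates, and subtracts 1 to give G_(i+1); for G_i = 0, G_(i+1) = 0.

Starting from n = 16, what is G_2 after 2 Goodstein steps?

20

[0] 16 ≡ 3·5 + 1 (base 5). Lift 6: 19. −1: 18.
[1] 18 ≡ 3·6 (base 6). Lift 7: 21. −1: 20.
[2] 20 ≡ 2·7 + 6 (base 7). Lift 8: 22. −1: 21.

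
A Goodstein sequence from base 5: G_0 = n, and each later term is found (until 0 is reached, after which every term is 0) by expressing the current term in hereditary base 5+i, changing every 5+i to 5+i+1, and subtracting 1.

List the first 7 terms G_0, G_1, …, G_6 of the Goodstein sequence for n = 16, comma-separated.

i=0: 16 = 3·5 + 1 (b=5); 5→6: 3·6 + 1 = 19; 19−1 = 18
i=1: 18 = 3·6 (b=6); 6→7: 3·7 = 21; 21−1 = 20
i=2: 20 = 2·7 + 6 (b=7); 7→8: 2·8 + 6 = 22; 22−1 = 21
i=3: 21 = 2·8 + 5 (b=8); 8→9: 2·9 + 5 = 23; 23−1 = 22
i=4: 22 = 2·9 + 4 (b=9); 9→10: 2·10 + 4 = 24; 24−1 = 23
i=5: 23 = 2·10 + 3 (b=10); 10→11: 2·11 + 3 = 25; 25−1 = 24

16, 18, 20, 21, 22, 23, 24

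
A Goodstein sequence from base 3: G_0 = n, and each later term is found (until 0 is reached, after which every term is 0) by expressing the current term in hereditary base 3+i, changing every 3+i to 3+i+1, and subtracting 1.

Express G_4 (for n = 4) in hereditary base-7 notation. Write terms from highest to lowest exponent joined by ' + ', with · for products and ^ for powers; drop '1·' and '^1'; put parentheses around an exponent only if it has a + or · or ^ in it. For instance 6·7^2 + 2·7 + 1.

G_0 = 4. HB_3(4) = 3 + 1. Bump = 5. G_1 = 4.
G_1 = 4. HB_4(4) = 4. Bump = 5. G_2 = 4.
G_2 = 4. HB_5(4) = 4. Bump = 4. G_3 = 3.
G_3 = 3. HB_6(3) = 3. Bump = 3. G_4 = 2.
G_4 = 2. HB_7(2) = 2. Bump = 2. G_5 = 1.

2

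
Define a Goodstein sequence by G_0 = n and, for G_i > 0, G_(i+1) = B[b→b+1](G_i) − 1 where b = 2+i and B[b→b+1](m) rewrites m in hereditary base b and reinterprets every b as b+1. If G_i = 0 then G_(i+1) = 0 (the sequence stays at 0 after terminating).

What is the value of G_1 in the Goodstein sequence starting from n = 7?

30

G_0=7  [base 2] 2^2 + 2 + 1  →[2↦3]→  3^3 + 3 + 1 = 31  −1 ⇒ G_1=30
G_1=30  [base 3] 3^3 + 3  →[3↦4]→  4^4 + 4 = 260  −1 ⇒ G_2=259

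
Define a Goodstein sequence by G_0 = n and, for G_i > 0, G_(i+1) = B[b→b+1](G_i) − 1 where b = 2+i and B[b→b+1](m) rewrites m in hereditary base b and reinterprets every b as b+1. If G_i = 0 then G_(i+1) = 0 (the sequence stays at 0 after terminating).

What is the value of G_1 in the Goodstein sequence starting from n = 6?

29

6 —HB2→ 2^2 + 2 —bump→ 3^3 + 3 = 30 —(−1)→ 29
29 —HB3→ 3^3 + 2 —bump→ 4^4 + 2 = 258 —(−1)→ 257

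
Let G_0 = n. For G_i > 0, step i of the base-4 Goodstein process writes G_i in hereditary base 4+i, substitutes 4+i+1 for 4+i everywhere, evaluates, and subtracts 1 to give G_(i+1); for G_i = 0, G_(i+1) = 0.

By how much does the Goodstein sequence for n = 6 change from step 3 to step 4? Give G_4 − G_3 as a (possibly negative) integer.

[0] 6 ≡ 4 + 2 (base 4). Lift 5: 7. −1: 6.
[1] 6 ≡ 5 + 1 (base 5). Lift 6: 7. −1: 6.
[2] 6 ≡ 6 (base 6). Lift 7: 7. −1: 6.
[3] 6 ≡ 6 (base 7). Lift 8: 6. −1: 5.

-1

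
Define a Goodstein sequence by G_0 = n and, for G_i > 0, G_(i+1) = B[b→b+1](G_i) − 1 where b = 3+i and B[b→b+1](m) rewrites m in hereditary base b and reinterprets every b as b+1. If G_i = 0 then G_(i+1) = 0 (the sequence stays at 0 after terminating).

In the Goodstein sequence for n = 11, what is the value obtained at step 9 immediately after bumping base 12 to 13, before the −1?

63

i=0: 11 = 3^2 + 2 (b=3); 3→4: 4^2 + 2 = 18; 18−1 = 17
i=1: 17 = 4^2 + 1 (b=4); 4→5: 5^2 + 1 = 26; 26−1 = 25
i=2: 25 = 5^2 (b=5); 5→6: 6^2 = 36; 36−1 = 35
i=3: 35 = 5·6 + 5 (b=6); 6→7: 5·7 + 5 = 40; 40−1 = 39
i=4: 39 = 5·7 + 4 (b=7); 7→8: 5·8 + 4 = 44; 44−1 = 43
i=5: 43 = 5·8 + 3 (b=8); 8→9: 5·9 + 3 = 48; 48−1 = 47
i=6: 47 = 5·9 + 2 (b=9); 9→10: 5·10 + 2 = 52; 52−1 = 51
i=7: 51 = 5·10 + 1 (b=10); 10→11: 5·11 + 1 = 56; 56−1 = 55
i=8: 55 = 5·11 (b=11); 11→12: 5·12 = 60; 60−1 = 59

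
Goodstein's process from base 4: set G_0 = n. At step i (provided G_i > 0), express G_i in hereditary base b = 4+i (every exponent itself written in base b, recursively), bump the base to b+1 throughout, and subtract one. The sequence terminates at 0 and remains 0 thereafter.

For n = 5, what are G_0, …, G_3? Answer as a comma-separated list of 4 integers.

5, 5, 5, 4

5 —HB4→ 4 + 1 —bump→ 5 + 1 = 6 —(−1)→ 5
5 —HB5→ 5 —bump→ 6 = 6 —(−1)→ 5
5 —HB6→ 5 —bump→ 5 = 5 —(−1)→ 4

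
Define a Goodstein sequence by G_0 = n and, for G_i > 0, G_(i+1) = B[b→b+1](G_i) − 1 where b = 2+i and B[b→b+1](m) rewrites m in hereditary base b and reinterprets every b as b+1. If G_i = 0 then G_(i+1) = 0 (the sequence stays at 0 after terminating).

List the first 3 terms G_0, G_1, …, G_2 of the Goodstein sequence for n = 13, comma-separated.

13 —HB2→ 2^(2 + 1) + 2^2 + 1 —bump→ 3^(3 + 1) + 3^3 + 1 = 109 —(−1)→ 108
108 —HB3→ 3^(3 + 1) + 3^3 —bump→ 4^(4 + 1) + 4^4 = 1280 —(−1)→ 1279

13, 108, 1279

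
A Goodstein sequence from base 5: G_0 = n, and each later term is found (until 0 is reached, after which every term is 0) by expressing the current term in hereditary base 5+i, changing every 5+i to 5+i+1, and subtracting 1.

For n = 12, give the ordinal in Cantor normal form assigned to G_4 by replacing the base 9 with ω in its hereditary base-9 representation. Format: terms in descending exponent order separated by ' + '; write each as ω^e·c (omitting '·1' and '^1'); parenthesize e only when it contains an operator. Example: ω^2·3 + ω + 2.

ω + 6

12 —HB5→ 2·5 + 2 —bump→ 2·6 + 2 = 14 —(−1)→ 13
13 —HB6→ 2·6 + 1 —bump→ 2·7 + 1 = 15 —(−1)→ 14
14 —HB7→ 2·7 —bump→ 2·8 = 16 —(−1)→ 15
15 —HB8→ 8 + 7 —bump→ 9 + 7 = 16 —(−1)→ 15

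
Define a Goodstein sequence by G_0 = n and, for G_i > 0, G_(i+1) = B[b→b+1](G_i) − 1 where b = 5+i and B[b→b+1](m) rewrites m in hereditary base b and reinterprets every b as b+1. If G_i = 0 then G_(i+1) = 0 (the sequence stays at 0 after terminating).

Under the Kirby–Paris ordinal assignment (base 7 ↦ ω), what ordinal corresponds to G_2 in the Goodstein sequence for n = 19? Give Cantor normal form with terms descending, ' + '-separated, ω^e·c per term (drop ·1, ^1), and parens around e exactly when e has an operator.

ω·3 + 2

[0] 19 ≡ 3·5 + 4 (base 5). Lift 6: 22. −1: 21.
[1] 21 ≡ 3·6 + 3 (base 6). Lift 7: 24. −1: 23.
[2] 23 ≡ 3·7 + 2 (base 7). Lift 8: 26. −1: 25.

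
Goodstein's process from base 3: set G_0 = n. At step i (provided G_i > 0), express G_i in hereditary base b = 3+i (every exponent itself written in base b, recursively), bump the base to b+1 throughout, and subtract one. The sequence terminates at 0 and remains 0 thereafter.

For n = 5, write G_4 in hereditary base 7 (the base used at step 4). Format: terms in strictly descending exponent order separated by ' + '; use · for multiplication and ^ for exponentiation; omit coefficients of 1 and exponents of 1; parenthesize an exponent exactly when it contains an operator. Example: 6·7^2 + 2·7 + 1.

5 —HB3→ 3 + 2 —bump→ 4 + 2 = 6 —(−1)→ 5
5 —HB4→ 4 + 1 —bump→ 5 + 1 = 6 —(−1)→ 5
5 —HB5→ 5 —bump→ 6 = 6 —(−1)→ 5
5 —HB6→ 5 —bump→ 5 = 5 —(−1)→ 4
4 —HB7→ 4 —bump→ 4 = 4 —(−1)→ 3

4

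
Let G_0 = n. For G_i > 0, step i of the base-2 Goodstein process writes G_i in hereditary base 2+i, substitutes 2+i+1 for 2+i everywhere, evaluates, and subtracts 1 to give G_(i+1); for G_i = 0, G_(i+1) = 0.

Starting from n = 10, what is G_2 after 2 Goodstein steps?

G_0 = 10. HB_2(10) = 2^(2 + 1) + 2. Bump = 84. G_1 = 83.
G_1 = 83. HB_3(83) = 3^(3 + 1) + 2. Bump = 1026. G_2 = 1025.
G_2 = 1025. HB_4(1025) = 4^(4 + 1) + 1. Bump = 15626. G_3 = 15625.

1025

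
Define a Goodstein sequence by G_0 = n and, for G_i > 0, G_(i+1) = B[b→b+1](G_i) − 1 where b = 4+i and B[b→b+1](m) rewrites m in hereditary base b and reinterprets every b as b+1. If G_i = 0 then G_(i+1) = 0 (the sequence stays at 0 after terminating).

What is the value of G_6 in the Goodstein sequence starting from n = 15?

25

step 0: 15 = 3·4 + 3; sub 5 for 4: 3·5 + 3; = 18; G_1 = 18−1 = 17
step 1: 17 = 3·5 + 2; sub 6 for 5: 3·6 + 2; = 20; G_2 = 20−1 = 19
step 2: 19 = 3·6 + 1; sub 7 for 6: 3·7 + 1; = 22; G_3 = 22−1 = 21
step 3: 21 = 3·7; sub 8 for 7: 3·8; = 24; G_4 = 24−1 = 23
step 4: 23 = 2·8 + 7; sub 9 for 8: 2·9 + 7; = 25; G_5 = 25−1 = 24
step 5: 24 = 2·9 + 6; sub 10 for 9: 2·10 + 6; = 26; G_6 = 26−1 = 25
step 6: 25 = 2·10 + 5; sub 11 for 10: 2·11 + 5; = 27; G_7 = 27−1 = 26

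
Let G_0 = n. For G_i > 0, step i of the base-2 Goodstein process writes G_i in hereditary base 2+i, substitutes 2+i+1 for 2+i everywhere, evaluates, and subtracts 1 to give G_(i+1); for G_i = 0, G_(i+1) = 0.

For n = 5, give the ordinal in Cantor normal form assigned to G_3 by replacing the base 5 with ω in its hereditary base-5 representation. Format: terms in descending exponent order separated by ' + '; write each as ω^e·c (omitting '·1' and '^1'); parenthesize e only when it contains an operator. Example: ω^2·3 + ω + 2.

ω^3·3 + ω^2·3 + ω·3 + 2

(0) 5|_2 = 2^2 + 1 ↦ 3^3 + 1|_3 = 28 ⇒ 27
(1) 27|_3 = 3^3 ↦ 4^4|_4 = 256 ⇒ 255
(2) 255|_4 = 3·4^3 + 3·4^2 + 3·4 + 3 ↦ 3·5^3 + 3·5^2 + 3·5 + 3|_5 = 468 ⇒ 467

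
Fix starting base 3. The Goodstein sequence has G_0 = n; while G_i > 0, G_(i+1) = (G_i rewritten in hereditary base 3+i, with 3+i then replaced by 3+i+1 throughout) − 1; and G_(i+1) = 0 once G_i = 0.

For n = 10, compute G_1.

G_0=10  [base 3] 3^2 + 1  →[3↦4]→  4^2 + 1 = 17  −1 ⇒ G_1=16
G_1=16  [base 4] 4^2  →[4↦5]→  5^2 = 25  −1 ⇒ G_2=24

16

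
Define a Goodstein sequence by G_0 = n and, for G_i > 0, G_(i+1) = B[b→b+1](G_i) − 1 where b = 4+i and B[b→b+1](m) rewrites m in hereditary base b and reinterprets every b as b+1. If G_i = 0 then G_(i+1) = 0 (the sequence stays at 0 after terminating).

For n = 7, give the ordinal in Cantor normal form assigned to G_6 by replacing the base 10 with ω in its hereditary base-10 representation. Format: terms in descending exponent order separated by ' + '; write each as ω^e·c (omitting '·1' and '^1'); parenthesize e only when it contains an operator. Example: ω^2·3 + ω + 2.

i=0: 7 = 4 + 3 (b=4); 4→5: 5 + 3 = 8; 8−1 = 7
i=1: 7 = 5 + 2 (b=5); 5→6: 6 + 2 = 8; 8−1 = 7
i=2: 7 = 6 + 1 (b=6); 6→7: 7 + 1 = 8; 8−1 = 7
i=3: 7 = 7 (b=7); 7→8: 8 = 8; 8−1 = 7
i=4: 7 = 7 (b=8); 8→9: 7 = 7; 7−1 = 6
i=5: 6 = 6 (b=9); 9→10: 6 = 6; 6−1 = 5
i=6: 5 = 5 (b=10); 10→11: 5 = 5; 5−1 = 4

5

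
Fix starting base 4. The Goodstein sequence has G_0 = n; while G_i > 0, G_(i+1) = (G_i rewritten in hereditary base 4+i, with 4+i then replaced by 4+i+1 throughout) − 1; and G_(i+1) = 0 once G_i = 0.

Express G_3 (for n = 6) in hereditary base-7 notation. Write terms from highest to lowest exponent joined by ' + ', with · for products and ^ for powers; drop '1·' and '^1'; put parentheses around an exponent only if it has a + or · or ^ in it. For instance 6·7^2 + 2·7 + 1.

base 4: 6 = 4 + 2; at 5: 5 + 2 = 7; next = 6
base 5: 6 = 5 + 1; at 6: 6 + 1 = 7; next = 6
base 6: 6 = 6; at 7: 7 = 7; next = 6

6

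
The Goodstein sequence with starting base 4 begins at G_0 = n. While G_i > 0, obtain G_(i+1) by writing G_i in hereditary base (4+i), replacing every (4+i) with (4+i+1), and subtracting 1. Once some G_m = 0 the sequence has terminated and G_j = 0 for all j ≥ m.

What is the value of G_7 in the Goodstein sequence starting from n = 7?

[0] 7 ≡ 4 + 3 (base 4). Lift 5: 8. −1: 7.
[1] 7 ≡ 5 + 2 (base 5). Lift 6: 8. −1: 7.
[2] 7 ≡ 6 + 1 (base 6). Lift 7: 8. −1: 7.
[3] 7 ≡ 7 (base 7). Lift 8: 8. −1: 7.
[4] 7 ≡ 7 (base 8). Lift 9: 7. −1: 6.
[5] 6 ≡ 6 (base 9). Lift 10: 6. −1: 5.
[6] 5 ≡ 5 (base 10). Lift 11: 5. −1: 4.

4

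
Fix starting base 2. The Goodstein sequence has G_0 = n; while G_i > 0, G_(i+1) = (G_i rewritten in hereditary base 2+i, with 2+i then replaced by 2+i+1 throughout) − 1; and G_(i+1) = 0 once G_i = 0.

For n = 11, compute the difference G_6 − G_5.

[0] 11 ≡ 2^(2 + 1) + 2 + 1 (base 2). Lift 3: 85. −1: 84.
[1] 84 ≡ 3^(3 + 1) + 3 (base 3). Lift 4: 1028. −1: 1027.
[2] 1027 ≡ 4^(4 + 1) + 3 (base 4). Lift 5: 15628. −1: 15627.
[3] 15627 ≡ 5^(5 + 1) + 2 (base 5). Lift 6: 279938. −1: 279937.
[4] 279937 ≡ 6^(6 + 1) + 1 (base 6). Lift 7: 5764802. −1: 5764801.
[5] 5764801 ≡ 7^(7 + 1) (base 7). Lift 8: 134217728. −1: 134217727.

128452926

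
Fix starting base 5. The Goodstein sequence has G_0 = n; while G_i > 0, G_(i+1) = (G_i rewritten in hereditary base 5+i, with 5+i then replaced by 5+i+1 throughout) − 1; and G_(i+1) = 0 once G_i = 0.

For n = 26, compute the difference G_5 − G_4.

G_0 = 26. HB_5(26) = 5^2 + 1. Bump = 37. G_1 = 36.
G_1 = 36. HB_6(36) = 6^2. Bump = 49. G_2 = 48.
G_2 = 48. HB_7(48) = 6·7 + 6. Bump = 54. G_3 = 53.
G_3 = 53. HB_8(53) = 6·8 + 5. Bump = 59. G_4 = 58.
G_4 = 58. HB_9(58) = 6·9 + 4. Bump = 64. G_5 = 63.

5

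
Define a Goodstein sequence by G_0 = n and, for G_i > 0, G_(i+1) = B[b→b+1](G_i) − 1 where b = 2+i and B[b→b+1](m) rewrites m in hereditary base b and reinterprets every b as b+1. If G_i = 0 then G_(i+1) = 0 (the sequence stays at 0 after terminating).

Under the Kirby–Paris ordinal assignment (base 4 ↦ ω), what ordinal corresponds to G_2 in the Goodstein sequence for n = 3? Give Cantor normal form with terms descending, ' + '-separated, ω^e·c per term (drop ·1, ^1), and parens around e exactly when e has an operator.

i=0: 3 = 2 + 1 (b=2); 2→3: 3 + 1 = 4; 4−1 = 3
i=1: 3 = 3 (b=3); 3→4: 4 = 4; 4−1 = 3

3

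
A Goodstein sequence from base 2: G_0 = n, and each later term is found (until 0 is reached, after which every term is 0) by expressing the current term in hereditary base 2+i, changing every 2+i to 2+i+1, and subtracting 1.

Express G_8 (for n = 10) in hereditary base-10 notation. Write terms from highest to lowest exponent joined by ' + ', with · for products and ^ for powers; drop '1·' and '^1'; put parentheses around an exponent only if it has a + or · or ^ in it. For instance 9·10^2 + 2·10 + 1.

5·10^10 + 5·10^5 + 5·10^4 + 5·10^3 + 5·10^2 + 5·10 + 1

[0] 10 ≡ 2^(2 + 1) + 2 (base 2). Lift 3: 84. −1: 83.
[1] 83 ≡ 3^(3 + 1) + 2 (base 3). Lift 4: 1026. −1: 1025.
[2] 1025 ≡ 4^(4 + 1) + 1 (base 4). Lift 5: 15626. −1: 15625.
[3] 15625 ≡ 5^(5 + 1) (base 5). Lift 6: 279936. −1: 279935.
[4] 279935 ≡ 5·6^6 + 5·6^5 + 5·6^4 + 5·6^3 + 5·6^2 + 5·6 + 5 (base 6). Lift 7: 4215755. −1: 4215754.
[5] 4215754 ≡ 5·7^7 + 5·7^5 + 5·7^4 + 5·7^3 + 5·7^2 + 5·7 + 4 (base 7). Lift 8: 84073324. −1: 84073323.
[6] 84073323 ≡ 5·8^8 + 5·8^5 + 5·8^4 + 5·8^3 + 5·8^2 + 5·8 + 3 (base 8). Lift 9: 1937434593. −1: 1937434592.
[7] 1937434592 ≡ 5·9^9 + 5·9^5 + 5·9^4 + 5·9^3 + 5·9^2 + 5·9 + 2 (base 9). Lift 10: 50000555552. −1: 50000555551.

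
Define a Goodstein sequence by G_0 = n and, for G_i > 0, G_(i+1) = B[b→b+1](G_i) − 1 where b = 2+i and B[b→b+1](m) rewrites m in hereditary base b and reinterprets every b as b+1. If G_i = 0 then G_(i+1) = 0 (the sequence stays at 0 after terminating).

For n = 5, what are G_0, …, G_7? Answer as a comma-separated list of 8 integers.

5, 27, 255, 467, 775, 1197, 1751, 2454

5 —HB2→ 2^2 + 1 —bump→ 3^3 + 1 = 28 —(−1)→ 27
27 —HB3→ 3^3 —bump→ 4^4 = 256 —(−1)→ 255
255 —HB4→ 3·4^3 + 3·4^2 + 3·4 + 3 —bump→ 3·5^3 + 3·5^2 + 3·5 + 3 = 468 —(−1)→ 467
467 —HB5→ 3·5^3 + 3·5^2 + 3·5 + 2 —bump→ 3·6^3 + 3·6^2 + 3·6 + 2 = 776 —(−1)→ 775
775 —HB6→ 3·6^3 + 3·6^2 + 3·6 + 1 —bump→ 3·7^3 + 3·7^2 + 3·7 + 1 = 1198 —(−1)→ 1197
1197 —HB7→ 3·7^3 + 3·7^2 + 3·7 —bump→ 3·8^3 + 3·8^2 + 3·8 = 1752 —(−1)→ 1751
1751 —HB8→ 3·8^3 + 3·8^2 + 2·8 + 7 —bump→ 3·9^3 + 3·9^2 + 2·9 + 7 = 2455 —(−1)→ 2454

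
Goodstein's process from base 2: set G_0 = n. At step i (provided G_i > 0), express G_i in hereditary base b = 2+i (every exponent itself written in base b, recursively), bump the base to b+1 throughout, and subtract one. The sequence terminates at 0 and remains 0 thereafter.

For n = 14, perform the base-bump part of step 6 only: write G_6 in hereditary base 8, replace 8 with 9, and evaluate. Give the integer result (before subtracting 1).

3487116549

(0) 14|_2 = 2^(2 + 1) + 2^2 + 2 ↦ 3^(3 + 1) + 3^3 + 3|_3 = 111 ⇒ 110
(1) 110|_3 = 3^(3 + 1) + 3^3 + 2 ↦ 4^(4 + 1) + 4^4 + 2|_4 = 1282 ⇒ 1281
(2) 1281|_4 = 4^(4 + 1) + 4^4 + 1 ↦ 5^(5 + 1) + 5^5 + 1|_5 = 18751 ⇒ 18750
(3) 18750|_5 = 5^(5 + 1) + 5^5 ↦ 6^(6 + 1) + 6^6|_6 = 326592 ⇒ 326591
(4) 326591|_6 = 6^(6 + 1) + 5·6^5 + 5·6^4 + 5·6^3 + 5·6^2 + 5·6 + 5 ↦ 7^(7 + 1) + 5·7^5 + 5·7^4 + 5·7^3 + 5·7^2 + 5·7 + 5|_7 = 5862841 ⇒ 5862840
(5) 5862840|_7 = 7^(7 + 1) + 5·7^5 + 5·7^4 + 5·7^3 + 5·7^2 + 5·7 + 4 ↦ 8^(8 + 1) + 5·8^5 + 5·8^4 + 5·8^3 + 5·8^2 + 5·8 + 4|_8 = 134404972 ⇒ 134404971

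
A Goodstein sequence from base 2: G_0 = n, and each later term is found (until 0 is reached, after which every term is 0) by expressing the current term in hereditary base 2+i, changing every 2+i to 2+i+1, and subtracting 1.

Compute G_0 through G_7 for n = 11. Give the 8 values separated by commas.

11, 84, 1027, 15627, 279937, 5764801, 134217727, 2749609302

G_0 = 11. HB_2(11) = 2^(2 + 1) + 2 + 1. Bump = 85. G_1 = 84.
G_1 = 84. HB_3(84) = 3^(3 + 1) + 3. Bump = 1028. G_2 = 1027.
G_2 = 1027. HB_4(1027) = 4^(4 + 1) + 3. Bump = 15628. G_3 = 15627.
G_3 = 15627. HB_5(15627) = 5^(5 + 1) + 2. Bump = 279938. G_4 = 279937.
G_4 = 279937. HB_6(279937) = 6^(6 + 1) + 1. Bump = 5764802. G_5 = 5764801.
G_5 = 5764801. HB_7(5764801) = 7^(7 + 1). Bump = 134217728. G_6 = 134217727.
G_6 = 134217727. HB_8(134217727) = 7·8^8 + 7·8^7 + 7·8^6 + 7·8^5 + 7·8^4 + 7·8^3 + 7·8^2 + 7·8 + 7. Bump = 2749609303. G_7 = 2749609302.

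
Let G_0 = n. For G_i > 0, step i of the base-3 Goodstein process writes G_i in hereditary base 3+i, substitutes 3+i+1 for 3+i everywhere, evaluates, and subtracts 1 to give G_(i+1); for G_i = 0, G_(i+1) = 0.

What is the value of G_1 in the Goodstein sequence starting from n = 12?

19

(0) 12|_3 = 3^2 + 3 ↦ 4^2 + 4|_4 = 20 ⇒ 19
(1) 19|_4 = 4^2 + 3 ↦ 5^2 + 3|_5 = 28 ⇒ 27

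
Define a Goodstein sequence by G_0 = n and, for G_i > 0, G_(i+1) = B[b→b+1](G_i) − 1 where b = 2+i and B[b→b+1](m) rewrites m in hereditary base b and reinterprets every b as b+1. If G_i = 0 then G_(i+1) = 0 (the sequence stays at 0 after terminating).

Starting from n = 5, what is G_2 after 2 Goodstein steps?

step 0: 5 = 2^2 + 1; sub 3 for 2: 3^3 + 1; = 28; G_1 = 28−1 = 27
step 1: 27 = 3^3; sub 4 for 3: 4^4; = 256; G_2 = 256−1 = 255
step 2: 255 = 3·4^3 + 3·4^2 + 3·4 + 3; sub 5 for 4: 3·5^3 + 3·5^2 + 3·5 + 3; = 468; G_3 = 468−1 = 467

255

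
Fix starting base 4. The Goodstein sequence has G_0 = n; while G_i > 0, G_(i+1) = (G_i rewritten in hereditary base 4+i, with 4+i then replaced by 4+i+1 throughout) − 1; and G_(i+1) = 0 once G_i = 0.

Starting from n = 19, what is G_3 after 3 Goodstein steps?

49

G_0 = 19. HB_4(19) = 4^2 + 3. Bump = 28. G_1 = 27.
G_1 = 27. HB_5(27) = 5^2 + 2. Bump = 38. G_2 = 37.
G_2 = 37. HB_6(37) = 6^2 + 1. Bump = 50. G_3 = 49.
G_3 = 49. HB_7(49) = 7^2. Bump = 64. G_4 = 63.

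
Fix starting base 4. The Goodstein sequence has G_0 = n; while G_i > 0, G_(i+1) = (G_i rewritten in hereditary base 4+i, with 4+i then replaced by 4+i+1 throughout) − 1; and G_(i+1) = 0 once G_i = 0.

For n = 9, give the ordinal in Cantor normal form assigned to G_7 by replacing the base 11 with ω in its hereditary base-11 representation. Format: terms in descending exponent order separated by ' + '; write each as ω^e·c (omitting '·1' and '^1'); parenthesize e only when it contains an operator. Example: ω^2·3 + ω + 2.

(0) 9|_4 = 2·4 + 1 ↦ 2·5 + 1|_5 = 11 ⇒ 10
(1) 10|_5 = 2·5 ↦ 2·6|_6 = 12 ⇒ 11
(2) 11|_6 = 6 + 5 ↦ 7 + 5|_7 = 12 ⇒ 11
(3) 11|_7 = 7 + 4 ↦ 8 + 4|_8 = 12 ⇒ 11
(4) 11|_8 = 8 + 3 ↦ 9 + 3|_9 = 12 ⇒ 11
(5) 11|_9 = 9 + 2 ↦ 10 + 2|_10 = 12 ⇒ 11
(6) 11|_10 = 10 + 1 ↦ 11 + 1|_11 = 12 ⇒ 11
(7) 11|_11 = 11 ↦ 12|_12 = 12 ⇒ 11

ω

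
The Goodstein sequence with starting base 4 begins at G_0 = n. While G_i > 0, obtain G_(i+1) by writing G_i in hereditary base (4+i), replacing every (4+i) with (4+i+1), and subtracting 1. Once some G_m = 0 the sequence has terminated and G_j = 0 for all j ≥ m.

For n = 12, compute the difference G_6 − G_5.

G_0 = 12. HB_4(12) = 3·4. Bump = 15. G_1 = 14.
G_1 = 14. HB_5(14) = 2·5 + 4. Bump = 16. G_2 = 15.
G_2 = 15. HB_6(15) = 2·6 + 3. Bump = 17. G_3 = 16.
G_3 = 16. HB_7(16) = 2·7 + 2. Bump = 18. G_4 = 17.
G_4 = 17. HB_8(17) = 2·8 + 1. Bump = 19. G_5 = 18.
G_5 = 18. HB_9(18) = 2·9. Bump = 20. G_6 = 19.

1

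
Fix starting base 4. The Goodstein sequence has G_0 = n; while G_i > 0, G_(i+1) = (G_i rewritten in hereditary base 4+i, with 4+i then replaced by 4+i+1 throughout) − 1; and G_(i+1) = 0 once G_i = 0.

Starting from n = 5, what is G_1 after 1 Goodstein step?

5

base 4: 5 = 4 + 1; at 5: 5 + 1 = 6; next = 5
base 5: 5 = 5; at 6: 6 = 6; next = 5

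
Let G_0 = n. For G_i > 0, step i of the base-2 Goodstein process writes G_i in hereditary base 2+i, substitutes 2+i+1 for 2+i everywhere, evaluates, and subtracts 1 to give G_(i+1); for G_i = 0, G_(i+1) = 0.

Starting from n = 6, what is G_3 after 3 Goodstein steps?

step 0: 6 = 2^2 + 2; sub 3 for 2: 3^3 + 3; = 30; G_1 = 30−1 = 29
step 1: 29 = 3^3 + 2; sub 4 for 3: 4^4 + 2; = 258; G_2 = 258−1 = 257
step 2: 257 = 4^4 + 1; sub 5 for 4: 5^5 + 1; = 3126; G_3 = 3126−1 = 3125

3125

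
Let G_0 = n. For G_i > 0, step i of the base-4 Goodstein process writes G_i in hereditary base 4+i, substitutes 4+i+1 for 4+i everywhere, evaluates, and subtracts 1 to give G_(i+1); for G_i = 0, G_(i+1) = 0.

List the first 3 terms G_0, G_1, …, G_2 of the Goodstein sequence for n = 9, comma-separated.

9, 10, 11

(0) 9|_4 = 2·4 + 1 ↦ 2·5 + 1|_5 = 11 ⇒ 10
(1) 10|_5 = 2·5 ↦ 2·6|_6 = 12 ⇒ 11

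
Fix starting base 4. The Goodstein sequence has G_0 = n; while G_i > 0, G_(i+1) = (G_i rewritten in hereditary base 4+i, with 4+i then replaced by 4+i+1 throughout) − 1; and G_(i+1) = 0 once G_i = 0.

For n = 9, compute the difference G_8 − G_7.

i=0: 9 = 2·4 + 1 (b=4); 4→5: 2·5 + 1 = 11; 11−1 = 10
i=1: 10 = 2·5 (b=5); 5→6: 2·6 = 12; 12−1 = 11
i=2: 11 = 6 + 5 (b=6); 6→7: 7 + 5 = 12; 12−1 = 11
i=3: 11 = 7 + 4 (b=7); 7→8: 8 + 4 = 12; 12−1 = 11
i=4: 11 = 8 + 3 (b=8); 8→9: 9 + 3 = 12; 12−1 = 11
i=5: 11 = 9 + 2 (b=9); 9→10: 10 + 2 = 12; 12−1 = 11
i=6: 11 = 10 + 1 (b=10); 10→11: 11 + 1 = 12; 12−1 = 11
i=7: 11 = 11 (b=11); 11→12: 12 = 12; 12−1 = 11

0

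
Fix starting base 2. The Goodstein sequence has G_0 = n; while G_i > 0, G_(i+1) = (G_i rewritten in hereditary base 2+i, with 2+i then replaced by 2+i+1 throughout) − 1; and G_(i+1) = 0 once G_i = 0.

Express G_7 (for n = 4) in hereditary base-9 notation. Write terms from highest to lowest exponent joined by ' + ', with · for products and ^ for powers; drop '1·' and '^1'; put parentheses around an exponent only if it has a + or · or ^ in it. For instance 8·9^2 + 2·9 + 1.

2·9^2 + 9 + 2

(0) 4|_2 = 2^2 ↦ 3^3|_3 = 27 ⇒ 26
(1) 26|_3 = 2·3^2 + 2·3 + 2 ↦ 2·4^2 + 2·4 + 2|_4 = 42 ⇒ 41
(2) 41|_4 = 2·4^2 + 2·4 + 1 ↦ 2·5^2 + 2·5 + 1|_5 = 61 ⇒ 60
(3) 60|_5 = 2·5^2 + 2·5 ↦ 2·6^2 + 2·6|_6 = 84 ⇒ 83
(4) 83|_6 = 2·6^2 + 6 + 5 ↦ 2·7^2 + 7 + 5|_7 = 110 ⇒ 109
(5) 109|_7 = 2·7^2 + 7 + 4 ↦ 2·8^2 + 8 + 4|_8 = 140 ⇒ 139
(6) 139|_8 = 2·8^2 + 8 + 3 ↦ 2·9^2 + 9 + 3|_9 = 174 ⇒ 173
(7) 173|_9 = 2·9^2 + 9 + 2 ↦ 2·10^2 + 10 + 2|_10 = 212 ⇒ 211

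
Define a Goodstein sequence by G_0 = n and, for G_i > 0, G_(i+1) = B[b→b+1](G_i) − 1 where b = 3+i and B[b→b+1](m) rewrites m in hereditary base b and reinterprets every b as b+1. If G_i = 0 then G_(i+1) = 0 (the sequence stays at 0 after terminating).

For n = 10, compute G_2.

G_0 = 10. HB_3(10) = 3^2 + 1. Bump = 17. G_1 = 16.
G_1 = 16. HB_4(16) = 4^2. Bump = 25. G_2 = 24.

24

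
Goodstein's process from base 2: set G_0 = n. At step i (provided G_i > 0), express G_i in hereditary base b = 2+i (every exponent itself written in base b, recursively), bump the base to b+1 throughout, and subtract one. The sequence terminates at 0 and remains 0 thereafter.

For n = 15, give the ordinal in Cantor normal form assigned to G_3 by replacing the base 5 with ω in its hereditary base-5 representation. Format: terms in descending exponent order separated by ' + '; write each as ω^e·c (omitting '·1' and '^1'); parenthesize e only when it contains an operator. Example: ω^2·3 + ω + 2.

ω^(ω + 1) + ω^ω + 2

[0] 15 ≡ 2^(2 + 1) + 2^2 + 2 + 1 (base 2). Lift 3: 112. −1: 111.
[1] 111 ≡ 3^(3 + 1) + 3^3 + 3 (base 3). Lift 4: 1284. −1: 1283.
[2] 1283 ≡ 4^(4 + 1) + 4^4 + 3 (base 4). Lift 5: 18753. −1: 18752.
[3] 18752 ≡ 5^(5 + 1) + 5^5 + 2 (base 5). Lift 6: 326594. −1: 326593.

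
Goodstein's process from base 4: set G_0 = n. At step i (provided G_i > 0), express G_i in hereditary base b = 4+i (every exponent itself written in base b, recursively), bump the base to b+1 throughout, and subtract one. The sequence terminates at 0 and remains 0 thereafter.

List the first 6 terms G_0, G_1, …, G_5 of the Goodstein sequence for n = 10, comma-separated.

(0) 10|_4 = 2·4 + 2 ↦ 2·5 + 2|_5 = 12 ⇒ 11
(1) 11|_5 = 2·5 + 1 ↦ 2·6 + 1|_6 = 13 ⇒ 12
(2) 12|_6 = 2·6 ↦ 2·7|_7 = 14 ⇒ 13
(3) 13|_7 = 7 + 6 ↦ 8 + 6|_8 = 14 ⇒ 13
(4) 13|_8 = 8 + 5 ↦ 9 + 5|_9 = 14 ⇒ 13

10, 11, 12, 13, 13, 13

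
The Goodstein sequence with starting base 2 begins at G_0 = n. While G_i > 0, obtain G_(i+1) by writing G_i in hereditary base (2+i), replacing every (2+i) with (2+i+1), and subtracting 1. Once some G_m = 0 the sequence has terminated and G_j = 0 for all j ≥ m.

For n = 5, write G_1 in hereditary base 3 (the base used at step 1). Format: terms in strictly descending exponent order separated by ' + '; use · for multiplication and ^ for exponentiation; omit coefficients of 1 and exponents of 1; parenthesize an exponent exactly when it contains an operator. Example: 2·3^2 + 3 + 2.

i=0: 5 = 2^2 + 1 (b=2); 2→3: 3^3 + 1 = 28; 28−1 = 27
i=1: 27 = 3^3 (b=3); 3→4: 4^4 = 256; 256−1 = 255

3^3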